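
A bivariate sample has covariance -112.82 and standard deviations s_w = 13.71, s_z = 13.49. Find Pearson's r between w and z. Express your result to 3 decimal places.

-0.610

r = Cov(w,z) / (s_w · s_z) = -112.82 / (13.71 × 13.49)
  = -112.82 / 184.9479 ≈ -0.610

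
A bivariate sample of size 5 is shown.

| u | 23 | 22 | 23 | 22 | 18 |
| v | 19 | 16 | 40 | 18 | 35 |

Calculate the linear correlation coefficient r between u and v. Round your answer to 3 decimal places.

-0.325

n = 5, Σu = 108, Σv = 128, Σu² = 2350, Σv² = 3766, Σuv = 2735
nΣuv − ΣuΣv = 13675 − 13824 = -149
nΣu² − (Σu)² = 11750 − 11664 = 86; nΣv² − (Σv)² = 18830 − 16384 = 2446
r = -149 / √(86 × 2446) = -149 / 458.6458 ≈ -0.325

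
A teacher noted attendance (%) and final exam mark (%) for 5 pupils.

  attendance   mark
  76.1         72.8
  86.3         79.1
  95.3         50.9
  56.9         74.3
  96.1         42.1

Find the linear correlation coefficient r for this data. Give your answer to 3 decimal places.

-0.687

n = 5, Σx = 410.7, Σy = 319.2, Σx² = 34793.81, Σy² = 21440.36, Σxy = 25490.66
nΣxy − ΣxΣy = 127453.3 − 131095.44 = -3642.14
nΣx² − (Σx)² = 173969.05 − 168674.49 = 5294.56; nΣy² − (Σy)² = 107201.8 − 101888.64 = 5313.16
r = -3642.14 / √(5294.56 × 5313.16) = -3642.14 / 5303.8518 ≈ -0.687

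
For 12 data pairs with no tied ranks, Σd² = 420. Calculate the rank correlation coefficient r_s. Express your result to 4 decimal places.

-0.4685

ρ = 1 − 6Σd² / [n(n²−1)] = 1 − 6×420 / (12×143)
  = 1 − 2520/1716 = 1 − 1.46853 ≈ -0.4685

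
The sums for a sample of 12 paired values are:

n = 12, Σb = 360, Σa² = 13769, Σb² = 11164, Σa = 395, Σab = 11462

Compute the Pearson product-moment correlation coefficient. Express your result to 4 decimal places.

r = (nΣab − ΣaΣb) / √[(nΣa² − (Σa)²)(nΣb² − (Σb)²)]
Numerator: 12×11462 − 395×360 = -4656
Denominator: √[(165228 − 156025)(133968 − 129600)] = √[9203 × 4368] = 6340.2448
r = -4656 / 6340.2448 ≈ -0.7344

-0.7344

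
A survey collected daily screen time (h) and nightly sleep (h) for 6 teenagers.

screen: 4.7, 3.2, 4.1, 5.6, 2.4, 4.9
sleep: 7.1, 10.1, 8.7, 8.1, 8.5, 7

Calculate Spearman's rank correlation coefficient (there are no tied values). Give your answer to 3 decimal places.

-0.657

Rank screen: 4, 2, 3, 6, 1, 5
Rank sleep: 2, 6, 5, 3, 4, 1
d = rank(screen) − rank(sleep): 2, -4, -2, 3, -3, 4; Σd² = 58
ρ = 1 − 6Σd² / [n(n²−1)] = 1 − 6×58 / (6×35) = 1 − 348/210 ≈ -0.657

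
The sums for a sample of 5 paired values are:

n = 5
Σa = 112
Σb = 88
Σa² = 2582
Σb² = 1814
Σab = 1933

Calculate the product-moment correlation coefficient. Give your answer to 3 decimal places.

-0.274

r = (nΣab − ΣaΣb) / √[(nΣa² − (Σa)²)(nΣb² − (Σb)²)]
Numerator: 5×1933 − 112×88 = -191
Denominator: √[(12910 − 12544)(9070 − 7744)] = √[366 × 1326] = 696.6463
r = -191 / 696.6463 ≈ -0.274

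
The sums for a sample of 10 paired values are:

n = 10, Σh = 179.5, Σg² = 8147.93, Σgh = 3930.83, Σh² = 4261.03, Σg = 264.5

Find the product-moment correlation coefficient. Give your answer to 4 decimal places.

r = (nΣgh − ΣgΣh) / √[(nΣg² − (Σg)²)(nΣh² − (Σh)²)]
Numerator: 10×3930.83 − 264.5×179.5 = -8169.45
Denominator: √[(81479.3 − 69960.25)(42610.3 − 32220.25)] = √[11519.05 × 10390.05] = 10939.9957
r = -8169.45 / 10939.9957 ≈ -0.7468

-0.7468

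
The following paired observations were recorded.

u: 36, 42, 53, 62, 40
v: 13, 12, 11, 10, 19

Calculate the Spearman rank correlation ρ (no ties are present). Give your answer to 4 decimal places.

Rank u: 1, 3, 4, 5, 2
Rank v: 4, 3, 2, 1, 5
d = rank(u) − rank(v): -3, 0, 2, 4, -3; Σd² = 38
ρ = 1 − 6Σd² / [n(n²−1)] = 1 − 6×38 / (5×24) = 1 − 228/120 ≈ -0.9000

-0.9000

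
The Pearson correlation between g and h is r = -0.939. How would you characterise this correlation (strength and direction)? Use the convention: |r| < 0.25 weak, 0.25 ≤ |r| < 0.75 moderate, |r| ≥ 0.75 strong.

strong negative

r = -0.939 < 0 so the relationship is negative.
|r| = 0.939, which falls in the strong range.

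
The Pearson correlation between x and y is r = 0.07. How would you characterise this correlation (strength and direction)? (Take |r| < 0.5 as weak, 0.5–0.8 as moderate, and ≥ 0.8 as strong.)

r = 0.07 > 0 so the relationship is positive.
|r| = 0.07, which falls in the weak range.

weak positive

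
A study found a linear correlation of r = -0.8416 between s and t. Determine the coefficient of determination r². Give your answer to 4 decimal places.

0.7083

r² = (-0.8416)² = 0.7083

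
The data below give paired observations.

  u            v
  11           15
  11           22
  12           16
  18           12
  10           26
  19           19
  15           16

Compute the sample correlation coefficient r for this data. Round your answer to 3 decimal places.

-0.504

n = 7, Σu = 96, Σv = 126, Σu² = 1396, Σv² = 2402, Σuv = 1676
nΣuv − ΣuΣv = 11732 − 12096 = -364
nΣu² − (Σu)² = 9772 − 9216 = 556; nΣv² − (Σv)² = 16814 − 15876 = 938
r = -364 / √(556 × 938) = -364 / 722.1690 ≈ -0.504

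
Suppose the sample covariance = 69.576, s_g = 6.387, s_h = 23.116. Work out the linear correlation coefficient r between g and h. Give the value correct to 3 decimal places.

0.471

r = Cov(g,h) / (s_g · s_h) = 69.576 / (6.387 × 23.116)
  = 69.576 / 147.6419 ≈ 0.471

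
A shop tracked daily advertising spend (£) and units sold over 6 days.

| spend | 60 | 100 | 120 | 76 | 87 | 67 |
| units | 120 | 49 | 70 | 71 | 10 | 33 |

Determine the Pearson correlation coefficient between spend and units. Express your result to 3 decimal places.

n = 6, Σx = 510, Σy = 353, Σx² = 45834, Σy² = 27931, Σxy = 28977
nΣxy − ΣxΣy = 173862 − 180030 = -6168
nΣx² − (Σx)² = 275004 − 260100 = 14904; nΣy² − (Σy)² = 167586 − 124609 = 42977
r = -6168 / √(14904 × 42977) = -6168 / 25308.6785 ≈ -0.244

-0.244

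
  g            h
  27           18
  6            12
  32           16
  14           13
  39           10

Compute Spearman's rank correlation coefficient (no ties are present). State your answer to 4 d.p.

Rank g: 3, 1, 4, 2, 5
Rank h: 5, 2, 4, 3, 1
d = rank(g) − rank(h): -2, -1, 0, -1, 4; Σd² = 22
ρ = 1 − 6Σd² / [n(n²−1)] = 1 − 6×22 / (5×24) = 1 − 132/120 ≈ -0.1000

-0.1000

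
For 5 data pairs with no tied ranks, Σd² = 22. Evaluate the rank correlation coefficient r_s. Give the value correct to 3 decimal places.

-0.100

ρ = 1 − 6Σd² / [n(n²−1)] = 1 − 6×22 / (5×24)
  = 1 − 132/120 = 1 − 1.1000 ≈ -0.100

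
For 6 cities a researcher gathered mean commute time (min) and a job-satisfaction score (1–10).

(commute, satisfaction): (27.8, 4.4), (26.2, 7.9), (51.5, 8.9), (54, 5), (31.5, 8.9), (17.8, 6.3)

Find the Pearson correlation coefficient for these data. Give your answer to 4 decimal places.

0.0657

n = 6, Σx = 208.8, Σy = 41.4, Σx² = 8336.62, Σy² = 304.88, Σxy = 1450.14
nΣxy − ΣxΣy = 8700.84 − 8644.32 = 56.52
nΣx² − (Σx)² = 50019.72 − 43597.44 = 6422.28; nΣy² − (Σy)² = 1829.28 − 1713.96 = 115.32
r = 56.52 / √(6422.28 × 115.32) = 56.52 / 860.5913 ≈ 0.0657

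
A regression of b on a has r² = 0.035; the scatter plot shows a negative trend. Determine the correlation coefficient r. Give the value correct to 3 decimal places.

-0.187

|r| = √0.035 = 0.187
The association is negative, so r = −0.187.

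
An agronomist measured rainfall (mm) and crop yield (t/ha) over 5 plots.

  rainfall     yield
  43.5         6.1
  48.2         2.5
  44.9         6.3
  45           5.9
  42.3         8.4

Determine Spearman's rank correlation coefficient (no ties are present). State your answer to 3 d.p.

-0.900

Rank rainfall: 2, 5, 3, 4, 1
Rank yield: 3, 1, 4, 2, 5
d = rank(rainfall) − rank(yield): -1, 4, -1, 2, -4; Σd² = 38
ρ = 1 − 6Σd² / [n(n²−1)] = 1 − 6×38 / (5×24) = 1 − 228/120 ≈ -0.900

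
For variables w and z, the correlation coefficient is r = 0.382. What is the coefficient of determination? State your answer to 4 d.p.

0.1459

r² = (0.382)² = 0.1459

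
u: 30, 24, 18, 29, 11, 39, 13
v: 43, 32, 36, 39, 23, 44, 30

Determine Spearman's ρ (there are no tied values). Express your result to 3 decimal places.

0.964

Rank u: 6, 4, 3, 5, 1, 7, 2
Rank v: 6, 3, 4, 5, 1, 7, 2
d = rank(u) − rank(v): 0, 1, -1, 0, 0, 0, 0; Σd² = 2
ρ = 1 − 6Σd² / [n(n²−1)] = 1 − 6×2 / (7×48) = 1 − 12/336 ≈ 0.964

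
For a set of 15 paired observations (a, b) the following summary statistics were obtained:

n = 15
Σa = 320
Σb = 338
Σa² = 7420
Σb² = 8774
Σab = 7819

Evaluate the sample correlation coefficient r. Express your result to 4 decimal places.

r = (nΣab − ΣaΣb) / √[(nΣa² − (Σa)²)(nΣb² − (Σb)²)]
Numerator: 15×7819 − 320×338 = 9125
Denominator: √[(111300 − 102400)(131610 − 114244)] = √[8900 × 17366] = 12432.1116
r = 9125 / 12432.1116 ≈ 0.7340

0.7340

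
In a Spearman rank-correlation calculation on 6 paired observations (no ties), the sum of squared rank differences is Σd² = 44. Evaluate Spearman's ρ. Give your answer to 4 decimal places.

-0.2571

ρ = 1 − 6Σd² / [n(n²−1)] = 1 − 6×44 / (6×35)
  = 1 − 264/210 = 1 − 1.25714 ≈ -0.2571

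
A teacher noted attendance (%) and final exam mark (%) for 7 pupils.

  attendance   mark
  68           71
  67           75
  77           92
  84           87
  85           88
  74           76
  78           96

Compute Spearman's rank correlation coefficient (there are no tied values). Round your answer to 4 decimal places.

Rank attendance: 2, 1, 4, 6, 7, 3, 5
Rank mark: 1, 2, 6, 4, 5, 3, 7
d = rank(attendance) − rank(mark): 1, -1, -2, 2, 2, 0, -2; Σd² = 18
ρ = 1 − 6Σd² / [n(n²−1)] = 1 − 6×18 / (7×48) = 1 − 108/336 ≈ 0.6786

0.6786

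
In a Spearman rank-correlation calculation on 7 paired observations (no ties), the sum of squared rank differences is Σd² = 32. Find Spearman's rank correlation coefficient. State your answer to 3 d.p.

0.429

ρ = 1 − 6Σd² / [n(n²−1)] = 1 − 6×32 / (7×48)
  = 1 − 192/336 = 1 − 0.5714 ≈ 0.429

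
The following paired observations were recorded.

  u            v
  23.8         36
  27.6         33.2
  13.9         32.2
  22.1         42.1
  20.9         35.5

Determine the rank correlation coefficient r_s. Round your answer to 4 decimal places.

0.3000

Rank u: 4, 5, 1, 3, 2
Rank v: 4, 2, 1, 5, 3
d = rank(u) − rank(v): 0, 3, 0, -2, -1; Σd² = 14
ρ = 1 − 6Σd² / [n(n²−1)] = 1 − 6×14 / (5×24) = 1 − 84/120 ≈ 0.3000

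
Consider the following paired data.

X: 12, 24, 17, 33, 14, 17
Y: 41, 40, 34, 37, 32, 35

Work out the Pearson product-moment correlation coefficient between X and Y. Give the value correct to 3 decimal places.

0.173

n = 6, ΣX = 117, ΣY = 219, ΣX² = 2583, ΣY² = 8055, ΣXY = 4294
nΣXY − ΣXΣY = 25764 − 25623 = 141
nΣX² − (ΣX)² = 15498 − 13689 = 1809; nΣY² − (ΣY)² = 48330 − 47961 = 369
r = 141 / √(1809 × 369) = 141 / 817.0196 ≈ 0.173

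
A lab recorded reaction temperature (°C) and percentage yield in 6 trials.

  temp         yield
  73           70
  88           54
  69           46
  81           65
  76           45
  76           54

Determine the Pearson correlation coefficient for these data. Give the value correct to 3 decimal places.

n = 6, Σx = 463, Σy = 334, Σx² = 35947, Σy² = 19098, Σxy = 25825
nΣxy − ΣxΣy = 154950 − 154642 = 308
nΣx² − (Σx)² = 215682 − 214369 = 1313; nΣy² − (Σy)² = 114588 − 111556 = 3032
r = 308 / √(1313 × 3032) = 308 / 1995.2484 ≈ 0.154

0.154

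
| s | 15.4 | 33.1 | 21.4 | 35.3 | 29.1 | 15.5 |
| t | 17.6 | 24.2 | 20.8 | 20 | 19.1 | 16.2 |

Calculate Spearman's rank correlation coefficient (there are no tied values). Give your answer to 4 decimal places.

Rank s: 1, 5, 3, 6, 4, 2
Rank t: 2, 6, 5, 4, 3, 1
d = rank(s) − rank(t): -1, -1, -2, 2, 1, 1; Σd² = 12
ρ = 1 − 6Σd² / [n(n²−1)] = 1 − 6×12 / (6×35) = 1 − 72/210 ≈ 0.6571

0.6571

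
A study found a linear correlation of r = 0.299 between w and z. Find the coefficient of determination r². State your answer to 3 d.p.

0.089

r² = (0.299)² = 0.089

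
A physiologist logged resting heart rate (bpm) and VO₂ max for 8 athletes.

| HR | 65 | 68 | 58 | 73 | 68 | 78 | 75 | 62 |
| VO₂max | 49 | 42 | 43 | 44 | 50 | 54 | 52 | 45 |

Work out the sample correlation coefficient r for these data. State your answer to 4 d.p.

0.6396

n = 8, Σx = 547, Σy = 379, Σx² = 37719, Σy² = 18095, Σxy = 26049
nΣxy − ΣxΣy = 208392 − 207313 = 1079
nΣx² − (Σx)² = 301752 − 299209 = 2543; nΣy² − (Σy)² = 144760 − 143641 = 1119
r = 1079 / √(2543 × 1119) = 1079 / 1686.8957 ≈ 0.6396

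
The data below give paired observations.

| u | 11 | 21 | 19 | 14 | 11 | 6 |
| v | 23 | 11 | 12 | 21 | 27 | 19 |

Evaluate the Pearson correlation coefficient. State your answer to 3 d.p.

n = 6, Σu = 82, Σv = 113, Σu² = 1276, Σv² = 2325, Σuv = 1417
nΣuv − ΣuΣv = 8502 − 9266 = -764
nΣu² − (Σu)² = 7656 − 6724 = 932; nΣv² − (Σv)² = 13950 − 12769 = 1181
r = -764 / √(932 × 1181) = -764 / 1049.1387 ≈ -0.728

-0.728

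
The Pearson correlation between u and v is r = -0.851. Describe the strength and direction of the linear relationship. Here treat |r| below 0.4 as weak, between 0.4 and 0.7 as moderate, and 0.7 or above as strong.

r = -0.851 < 0 so the relationship is negative.
|r| = 0.851, which falls in the strong range.

strong negative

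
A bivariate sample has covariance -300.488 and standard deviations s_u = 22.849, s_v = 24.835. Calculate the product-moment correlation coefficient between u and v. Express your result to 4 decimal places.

-0.5295

r = Cov(u,v) / (s_u · s_v) = -300.488 / (22.849 × 24.835)
  = -300.488 / 567.4549 ≈ -0.5295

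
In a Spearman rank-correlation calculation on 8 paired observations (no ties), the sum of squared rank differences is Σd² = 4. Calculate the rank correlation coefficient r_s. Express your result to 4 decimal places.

0.9524

ρ = 1 − 6Σd² / [n(n²−1)] = 1 − 6×4 / (8×63)
  = 1 − 24/504 = 1 − 0.04762 ≈ 0.9524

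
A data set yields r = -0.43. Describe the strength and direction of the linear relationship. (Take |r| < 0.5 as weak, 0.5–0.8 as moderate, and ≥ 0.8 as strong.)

weak negative

r = -0.43 < 0 so the relationship is negative.
|r| = 0.43, which falls in the weak range.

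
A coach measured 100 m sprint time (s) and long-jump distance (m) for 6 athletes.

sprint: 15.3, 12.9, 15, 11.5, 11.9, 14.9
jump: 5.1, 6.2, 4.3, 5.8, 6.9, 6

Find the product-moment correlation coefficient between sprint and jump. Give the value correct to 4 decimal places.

n = 6, Σx = 81.5, Σy = 34.3, Σx² = 1121.37, Σy² = 200.19, Σxy = 460.72
nΣxy − ΣxΣy = 2764.32 − 2795.45 = -31.13
nΣx² − (Σx)² = 6728.22 − 6642.25 = 85.97; nΣy² − (Σy)² = 1201.14 − 1176.49 = 24.65
r = -31.13 / √(85.97 × 24.65) = -31.13 / 46.0343 ≈ -0.6762

-0.6762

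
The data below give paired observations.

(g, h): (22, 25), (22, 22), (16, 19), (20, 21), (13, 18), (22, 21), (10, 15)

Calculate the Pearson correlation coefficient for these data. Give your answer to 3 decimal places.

0.917

n = 7, Σg = 125, Σh = 141, Σg² = 2377, Σh² = 2901, Σgh = 2604
nΣgh − ΣgΣh = 18228 − 17625 = 603
nΣg² − (Σg)² = 16639 − 15625 = 1014; nΣh² − (Σh)² = 20307 − 19881 = 426
r = 603 / √(1014 × 426) = 603 / 657.2397 ≈ 0.917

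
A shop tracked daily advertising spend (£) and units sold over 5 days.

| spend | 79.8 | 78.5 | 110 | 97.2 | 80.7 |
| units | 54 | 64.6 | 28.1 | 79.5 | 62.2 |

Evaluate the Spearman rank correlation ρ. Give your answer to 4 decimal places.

-0.3000

Rank spend: 2, 1, 5, 4, 3
Rank units: 2, 4, 1, 5, 3
d = rank(spend) − rank(units): 0, -3, 4, -1, 0; Σd² = 26
ρ = 1 − 6Σd² / [n(n²−1)] = 1 − 6×26 / (5×24) = 1 − 156/120 ≈ -0.3000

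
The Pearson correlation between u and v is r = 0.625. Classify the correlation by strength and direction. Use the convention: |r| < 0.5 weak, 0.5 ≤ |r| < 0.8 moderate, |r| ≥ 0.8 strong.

r = 0.625 > 0 so the relationship is positive.
|r| = 0.625, which falls in the moderate range.

moderate positive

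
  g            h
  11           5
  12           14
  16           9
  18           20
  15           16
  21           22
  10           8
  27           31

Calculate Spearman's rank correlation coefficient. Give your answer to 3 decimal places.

0.905

Rank g: 2, 3, 5, 6, 4, 7, 1, 8
Rank h: 1, 4, 3, 6, 5, 7, 2, 8
d = rank(g) − rank(h): 1, -1, 2, 0, -1, 0, -1, 0; Σd² = 8
ρ = 1 − 6Σd² / [n(n²−1)] = 1 − 6×8 / (8×63) = 1 − 48/504 ≈ 0.905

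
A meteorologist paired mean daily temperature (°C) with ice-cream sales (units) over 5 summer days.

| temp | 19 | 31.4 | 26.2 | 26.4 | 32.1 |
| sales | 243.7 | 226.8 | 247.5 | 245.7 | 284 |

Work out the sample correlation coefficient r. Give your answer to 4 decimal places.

0.2869

n = 5, Σx = 135.1, Σy = 1247.7, Σx² = 3760.77, Σy² = 313108.67, Σxy = 33839.2
nΣxy − ΣxΣy = 169196 − 168564.27 = 631.73
nΣx² − (Σx)² = 18803.85 − 18252.01 = 551.84; nΣy² − (Σy)² = 1565543.35 − 1556755.29 = 8788.06
r = 631.73 / √(551.84 × 8788.06) = 631.73 / 2202.1814 ≈ 0.2869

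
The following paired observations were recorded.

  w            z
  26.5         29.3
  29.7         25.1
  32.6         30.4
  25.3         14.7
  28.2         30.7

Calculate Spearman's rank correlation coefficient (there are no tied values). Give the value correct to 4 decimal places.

0.5000

Rank w: 2, 4, 5, 1, 3
Rank z: 3, 2, 4, 1, 5
d = rank(w) − rank(z): -1, 2, 1, 0, -2; Σd² = 10
ρ = 1 − 6Σd² / [n(n²−1)] = 1 − 6×10 / (5×24) = 1 − 60/120 ≈ 0.5000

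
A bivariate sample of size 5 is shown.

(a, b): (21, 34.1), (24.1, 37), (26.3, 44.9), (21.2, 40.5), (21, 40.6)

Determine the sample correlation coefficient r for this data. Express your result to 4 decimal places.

n = 5, Σa = 113.6, Σb = 197.1, Σa² = 2603.94, Σb² = 7836.43, Σab = 4499.87
nΣab − ΣaΣb = 22499.35 − 22390.56 = 108.79
nΣa² − (Σa)² = 13019.7 − 12904.96 = 114.74; nΣb² − (Σb)² = 39182.15 − 38848.41 = 333.74
r = 108.79 / √(114.74 × 333.74) = 108.79 / 195.6868 ≈ 0.5559

0.5559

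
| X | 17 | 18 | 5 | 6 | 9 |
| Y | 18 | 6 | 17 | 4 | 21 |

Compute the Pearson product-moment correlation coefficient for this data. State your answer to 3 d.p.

-0.075

n = 5, ΣX = 55, ΣY = 66, ΣX² = 755, ΣY² = 1106, ΣXY = 712
nΣXY − ΣXΣY = 3560 − 3630 = -70
nΣX² − (ΣX)² = 3775 − 3025 = 750; nΣY² − (ΣY)² = 5530 − 4356 = 1174
r = -70 / √(750 × 1174) = -70 / 938.3496 ≈ -0.075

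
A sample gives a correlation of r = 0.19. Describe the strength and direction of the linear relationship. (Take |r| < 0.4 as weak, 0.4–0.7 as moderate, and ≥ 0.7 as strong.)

r = 0.19 > 0 so the relationship is positive.
|r| = 0.19, which falls in the weak range.

weak positive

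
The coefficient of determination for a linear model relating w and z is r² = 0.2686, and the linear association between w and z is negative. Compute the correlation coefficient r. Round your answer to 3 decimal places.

|r| = √0.2686 = 0.518
The association is negative, so r = −0.518.

-0.518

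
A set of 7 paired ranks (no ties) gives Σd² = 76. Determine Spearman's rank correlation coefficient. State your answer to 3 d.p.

-0.357

ρ = 1 − 6Σd² / [n(n²−1)] = 1 − 6×76 / (7×48)
  = 1 − 456/336 = 1 − 1.3571 ≈ -0.357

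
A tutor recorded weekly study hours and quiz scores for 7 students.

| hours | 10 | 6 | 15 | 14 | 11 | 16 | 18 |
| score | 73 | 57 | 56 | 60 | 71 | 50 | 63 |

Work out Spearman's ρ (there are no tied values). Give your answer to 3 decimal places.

Rank hours: 2, 1, 5, 4, 3, 6, 7
Rank score: 7, 3, 2, 4, 6, 1, 5
d = rank(hours) − rank(score): -5, -2, 3, 0, -3, 5, 2; Σd² = 76
ρ = 1 − 6Σd² / [n(n²−1)] = 1 − 6×76 / (7×48) = 1 − 456/336 ≈ -0.357

-0.357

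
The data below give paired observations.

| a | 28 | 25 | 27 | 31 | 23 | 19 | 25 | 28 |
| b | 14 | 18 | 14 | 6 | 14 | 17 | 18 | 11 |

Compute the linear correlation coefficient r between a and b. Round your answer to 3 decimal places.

n = 8, Σa = 206, Σb = 112, Σa² = 5398, Σb² = 1682, Σab = 2809
nΣab − ΣaΣb = 22472 − 23072 = -600
nΣa² − (Σa)² = 43184 − 42436 = 748; nΣb² − (Σb)² = 13456 − 12544 = 912
r = -600 / √(748 × 912) = -600 / 825.9395 ≈ -0.726

-0.726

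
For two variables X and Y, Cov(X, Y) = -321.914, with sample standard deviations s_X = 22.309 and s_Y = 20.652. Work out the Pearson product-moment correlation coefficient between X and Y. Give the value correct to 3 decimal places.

r = Cov(X,Y) / (s_X · s_Y) = -321.914 / (22.309 × 20.652)
  = -321.914 / 460.7255 ≈ -0.699

-0.699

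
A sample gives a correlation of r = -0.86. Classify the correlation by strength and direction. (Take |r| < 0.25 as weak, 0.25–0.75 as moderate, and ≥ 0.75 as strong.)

r = -0.86 < 0 so the relationship is negative.
|r| = 0.86, which falls in the strong range.

strong negative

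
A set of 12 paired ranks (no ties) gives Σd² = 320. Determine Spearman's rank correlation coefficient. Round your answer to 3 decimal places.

-0.119

ρ = 1 − 6Σd² / [n(n²−1)] = 1 − 6×320 / (12×143)
  = 1 − 1920/1716 = 1 − 1.1189 ≈ -0.119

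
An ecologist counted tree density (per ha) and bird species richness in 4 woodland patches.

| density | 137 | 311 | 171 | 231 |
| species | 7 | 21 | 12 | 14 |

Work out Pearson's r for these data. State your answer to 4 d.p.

n = 4, Σx = 850, Σy = 54, Σx² = 198092, Σy² = 830, Σxy = 12776
nΣxy − ΣxΣy = 51104 − 45900 = 5204
nΣx² − (Σx)² = 792368 − 722500 = 69868; nΣy² − (Σy)² = 3320 − 2916 = 404
r = 5204 / √(69868 × 404) = 5204 / 5312.8779 ≈ 0.9795

0.9795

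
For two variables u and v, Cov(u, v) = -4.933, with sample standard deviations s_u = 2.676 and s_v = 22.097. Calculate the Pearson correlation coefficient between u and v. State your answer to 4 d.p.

-0.0834

r = Cov(u,v) / (s_u · s_v) = -4.933 / (2.676 × 22.097)
  = -4.933 / 59.1316 ≈ -0.0834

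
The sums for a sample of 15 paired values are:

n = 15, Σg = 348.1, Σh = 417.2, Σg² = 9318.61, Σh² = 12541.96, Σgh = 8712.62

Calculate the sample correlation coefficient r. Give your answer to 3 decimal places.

r = (nΣgh − ΣgΣh) / √[(nΣg² − (Σg)²)(nΣh² − (Σh)²)]
Numerator: 15×8712.62 − 348.1×417.2 = -14538.02
Denominator: √[(139779.15 − 121173.61)(188129.4 − 174055.84)] = √[18605.54 × 14073.56] = 16181.6620
r = -14538.02 / 16181.6620 ≈ -0.898

-0.898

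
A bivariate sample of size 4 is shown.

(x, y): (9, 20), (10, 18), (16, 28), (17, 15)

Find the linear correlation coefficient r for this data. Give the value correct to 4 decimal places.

n = 4, Σx = 52, Σy = 81, Σx² = 726, Σy² = 1733, Σxy = 1063
nΣxy − ΣxΣy = 4252 − 4212 = 40
nΣx² − (Σx)² = 2904 − 2704 = 200; nΣy² − (Σy)² = 6932 − 6561 = 371
r = 40 / √(200 × 371) = 40 / 272.3968 ≈ 0.1468

0.1468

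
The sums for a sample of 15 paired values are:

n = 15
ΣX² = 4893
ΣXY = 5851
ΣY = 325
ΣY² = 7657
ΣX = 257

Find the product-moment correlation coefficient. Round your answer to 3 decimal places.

r = (nΣXY − ΣXΣY) / √[(nΣX² − (ΣX)²)(nΣY² − (ΣY)²)]
Numerator: 15×5851 − 257×325 = 4240
Denominator: √[(73395 − 66049)(114855 − 105625)] = √[7346 × 9230] = 8234.2929
r = 4240 / 8234.2929 ≈ 0.515

0.515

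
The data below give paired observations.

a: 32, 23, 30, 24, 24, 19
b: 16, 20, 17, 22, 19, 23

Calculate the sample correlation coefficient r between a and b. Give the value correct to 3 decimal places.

n = 6, Σa = 152, Σb = 117, Σa² = 3966, Σb² = 2319, Σab = 2903
nΣab − ΣaΣb = 17418 − 17784 = -366
nΣa² − (Σa)² = 23796 − 23104 = 692; nΣb² − (Σb)² = 13914 − 13689 = 225
r = -366 / √(692 × 225) = -366 / 394.5884 ≈ -0.928

-0.928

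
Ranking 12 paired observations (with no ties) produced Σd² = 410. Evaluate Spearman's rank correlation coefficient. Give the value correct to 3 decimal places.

ρ = 1 − 6Σd² / [n(n²−1)] = 1 − 6×410 / (12×143)
  = 1 − 2460/1716 = 1 − 1.4336 ≈ -0.434

-0.434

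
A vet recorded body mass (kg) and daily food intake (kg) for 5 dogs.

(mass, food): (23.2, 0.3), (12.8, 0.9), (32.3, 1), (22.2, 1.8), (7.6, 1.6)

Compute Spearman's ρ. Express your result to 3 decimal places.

-0.300

Rank mass: 4, 2, 5, 3, 1
Rank food: 1, 2, 3, 5, 4
d = rank(mass) − rank(food): 3, 0, 2, -2, -3; Σd² = 26
ρ = 1 − 6Σd² / [n(n²−1)] = 1 − 6×26 / (5×24) = 1 − 156/120 ≈ -0.300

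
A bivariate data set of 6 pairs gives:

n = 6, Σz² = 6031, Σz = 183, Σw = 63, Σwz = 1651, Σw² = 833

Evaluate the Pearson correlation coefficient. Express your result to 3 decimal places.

r = (nΣwz − ΣwΣz) / √[(nΣw² − (Σw)²)(nΣz² − (Σz)²)]
Numerator: 6×1651 − 63×183 = -1623
Denominator: √[(4998 − 3969)(36186 − 33489)] = √[1029 × 2697] = 1665.8971
r = -1623 / 1665.8971 ≈ -0.974

-0.974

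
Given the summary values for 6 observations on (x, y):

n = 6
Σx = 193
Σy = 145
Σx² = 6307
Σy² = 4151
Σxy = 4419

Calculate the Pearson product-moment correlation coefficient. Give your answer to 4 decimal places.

-0.9696

r = (nΣxy − ΣxΣy) / √[(nΣx² − (Σx)²)(nΣy² − (Σy)²)]
Numerator: 6×4419 − 193×145 = -1471
Denominator: √[(37842 − 37249)(24906 − 21025)] = √[593 × 3881] = 1517.0475
r = -1471 / 1517.0475 ≈ -0.9696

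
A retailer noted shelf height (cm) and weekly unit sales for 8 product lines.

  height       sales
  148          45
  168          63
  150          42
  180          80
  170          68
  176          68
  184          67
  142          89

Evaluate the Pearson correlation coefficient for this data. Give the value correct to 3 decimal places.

n = 8, Σx = 1318, Σy = 522, Σx² = 218924, Σy² = 35816, Σxy = 86438
nΣxy − ΣxΣy = 691504 − 687996 = 3508
nΣx² − (Σx)² = 1751392 − 1737124 = 14268; nΣy² − (Σy)² = 286528 − 272484 = 14044
r = 3508 / √(14268 × 14044) = 3508 / 14155.5569 ≈ 0.248

0.248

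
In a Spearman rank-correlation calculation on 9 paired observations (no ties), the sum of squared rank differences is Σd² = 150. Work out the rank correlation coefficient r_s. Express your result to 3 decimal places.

-0.250

ρ = 1 − 6Σd² / [n(n²−1)] = 1 − 6×150 / (9×80)
  = 1 − 900/720 = 1 − 1.2500 ≈ -0.250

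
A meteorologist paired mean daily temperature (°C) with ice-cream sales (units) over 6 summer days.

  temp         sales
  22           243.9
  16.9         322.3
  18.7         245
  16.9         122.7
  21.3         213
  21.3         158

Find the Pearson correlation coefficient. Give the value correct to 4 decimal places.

n = 6, Σx = 117.1, Σy = 1304.9, Σx² = 2312.29, Σy² = 308777.79, Σxy = 25370.1
nΣxy − ΣxΣy = 152220.6 − 152803.79 = -583.19
nΣx² − (Σx)² = 13873.74 − 13712.41 = 161.33; nΣy² − (Σy)² = 1852666.74 − 1702764.01 = 149902.73
r = -583.19 / √(161.33 × 149902.73) = -583.19 / 4917.7035 ≈ -0.1186

-0.1186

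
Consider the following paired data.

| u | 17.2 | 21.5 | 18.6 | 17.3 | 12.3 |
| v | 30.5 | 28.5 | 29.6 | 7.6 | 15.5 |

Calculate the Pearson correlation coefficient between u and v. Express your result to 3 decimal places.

n = 5, Σu = 86.9, Σv = 111.7, Σu² = 1554.63, Σv² = 2916.67, Σuv = 2010.04
nΣuv − ΣuΣv = 10050.2 − 9706.73 = 343.47
nΣu² − (Σu)² = 7773.15 − 7551.61 = 221.54; nΣv² − (Σv)² = 14583.35 − 12476.89 = 2106.46
r = 343.47 / √(221.54 × 2106.46) = 343.47 / 683.1289 ≈ 0.503

0.503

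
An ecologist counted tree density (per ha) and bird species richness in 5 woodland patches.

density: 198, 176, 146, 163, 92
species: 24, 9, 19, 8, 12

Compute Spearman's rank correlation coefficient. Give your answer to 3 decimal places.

Rank density: 5, 4, 2, 3, 1
Rank species: 5, 2, 4, 1, 3
d = rank(density) − rank(species): 0, 2, -2, 2, -2; Σd² = 16
ρ = 1 − 6Σd² / [n(n²−1)] = 1 − 6×16 / (5×24) = 1 − 96/120 ≈ 0.200

0.200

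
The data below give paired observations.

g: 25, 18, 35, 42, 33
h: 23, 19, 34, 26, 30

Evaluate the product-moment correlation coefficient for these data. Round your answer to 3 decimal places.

0.688

n = 5, Σg = 153, Σh = 132, Σg² = 5027, Σh² = 3622, Σgh = 4189
nΣgh − ΣgΣh = 20945 − 20196 = 749
nΣg² − (Σg)² = 25135 − 23409 = 1726; nΣh² − (Σh)² = 18110 − 17424 = 686
r = 749 / √(1726 × 686) = 749 / 1088.1342 ≈ 0.688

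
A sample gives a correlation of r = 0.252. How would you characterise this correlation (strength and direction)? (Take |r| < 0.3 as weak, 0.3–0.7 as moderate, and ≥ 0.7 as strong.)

weak positive

r = 0.252 > 0 so the relationship is positive.
|r| = 0.252, which falls in the weak range.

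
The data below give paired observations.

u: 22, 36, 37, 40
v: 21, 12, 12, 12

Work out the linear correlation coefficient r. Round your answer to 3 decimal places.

-0.977

n = 4, Σu = 135, Σv = 57, Σu² = 4749, Σv² = 873, Σuv = 1818
nΣuv − ΣuΣv = 7272 − 7695 = -423
nΣu² − (Σu)² = 18996 − 18225 = 771; nΣv² − (Σv)² = 3492 − 3249 = 243
r = -423 / √(771 × 243) = -423 / 432.8429 ≈ -0.977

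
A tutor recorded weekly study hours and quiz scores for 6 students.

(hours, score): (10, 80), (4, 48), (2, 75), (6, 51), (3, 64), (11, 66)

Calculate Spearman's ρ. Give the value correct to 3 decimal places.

0.143

Rank hours: 5, 3, 1, 4, 2, 6
Rank score: 6, 1, 5, 2, 3, 4
d = rank(hours) − rank(score): -1, 2, -4, 2, -1, 2; Σd² = 30
ρ = 1 − 6Σd² / [n(n²−1)] = 1 − 6×30 / (6×35) = 1 − 180/210 ≈ 0.143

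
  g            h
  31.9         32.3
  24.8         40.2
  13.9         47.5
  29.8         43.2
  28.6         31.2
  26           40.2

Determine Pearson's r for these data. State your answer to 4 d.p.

-0.7363

n = 6, Σg = 155, Σh = 234.6, Σg² = 4207.86, Σh² = 9371.3, Σgh = 5912.46
nΣgh − ΣgΣh = 35474.76 − 36363 = -888.24
nΣg² − (Σg)² = 25247.16 − 24025 = 1222.16; nΣh² − (Σh)² = 56227.8 − 55037.16 = 1190.64
r = -888.24 / √(1222.16 × 1190.64) = -888.24 / 1206.2971 ≈ -0.7363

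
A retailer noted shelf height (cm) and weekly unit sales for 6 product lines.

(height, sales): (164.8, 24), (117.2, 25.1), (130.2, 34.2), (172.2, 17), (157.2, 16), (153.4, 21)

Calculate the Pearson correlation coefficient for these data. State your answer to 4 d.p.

-0.6655

n = 6, Σx = 895, Σy = 137.3, Σx² = 135743.16, Σy² = 3361.65, Σxy = 20013.76
nΣxy − ΣxΣy = 120082.56 − 122883.5 = -2800.94
nΣx² − (Σx)² = 814458.96 − 801025 = 13433.96; nΣy² − (Σy)² = 20169.9 − 18851.29 = 1318.61
r = -2800.94 / √(13433.96 × 1318.61) = -2800.94 / 4208.8186 ≈ -0.6655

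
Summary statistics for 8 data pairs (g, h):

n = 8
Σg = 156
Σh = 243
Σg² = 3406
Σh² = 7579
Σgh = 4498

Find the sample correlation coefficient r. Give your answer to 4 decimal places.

-0.8961

r = (nΣgh − ΣgΣh) / √[(nΣg² − (Σg)²)(nΣh² − (Σh)²)]
Numerator: 8×4498 − 156×243 = -1924
Denominator: √[(27248 − 24336)(60632 − 59049)] = √[2912 × 1583] = 2147.0203
r = -1924 / 2147.0203 ≈ -0.8961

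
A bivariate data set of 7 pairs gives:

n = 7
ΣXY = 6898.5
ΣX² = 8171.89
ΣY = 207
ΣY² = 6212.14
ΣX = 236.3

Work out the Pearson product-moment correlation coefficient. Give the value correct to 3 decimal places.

r = (nΣXY − ΣXΣY) / √[(nΣX² − (ΣX)²)(nΣY² − (ΣY)²)]
Numerator: 7×6898.5 − 236.3×207 = -624.6
Denominator: √[(57203.23 − 55837.69)(43484.98 − 42849)] = √[1365.54 × 635.98] = 931.9099
r = -624.6 / 931.9099 ≈ -0.670

-0.670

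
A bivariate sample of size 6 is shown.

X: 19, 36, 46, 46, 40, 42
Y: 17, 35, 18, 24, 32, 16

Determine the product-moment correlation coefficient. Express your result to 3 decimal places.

0.114

n = 6, ΣX = 229, ΣY = 142, ΣX² = 9253, ΣY² = 3694, ΣXY = 5467
nΣXY − ΣXΣY = 32802 − 32518 = 284
nΣX² − (ΣX)² = 55518 − 52441 = 3077; nΣY² − (ΣY)² = 22164 − 20164 = 2000
r = 284 / √(3077 × 2000) = 284 / 2480.7257 ≈ 0.114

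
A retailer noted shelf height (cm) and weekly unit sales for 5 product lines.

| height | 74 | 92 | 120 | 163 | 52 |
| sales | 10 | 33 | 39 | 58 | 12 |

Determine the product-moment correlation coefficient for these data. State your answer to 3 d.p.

n = 5, Σx = 501, Σy = 152, Σx² = 57613, Σy² = 6218, Σxy = 18534
nΣxy − ΣxΣy = 92670 − 76152 = 16518
nΣx² − (Σx)² = 288065 − 251001 = 37064; nΣy² − (Σy)² = 31090 − 23104 = 7986
r = 16518 / √(37064 × 7986) = 16518 / 17204.4501 ≈ 0.960

0.960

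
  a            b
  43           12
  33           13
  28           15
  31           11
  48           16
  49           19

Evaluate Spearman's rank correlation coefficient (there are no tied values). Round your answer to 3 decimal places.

Rank a: 4, 3, 1, 2, 5, 6
Rank b: 2, 3, 4, 1, 5, 6
d = rank(a) − rank(b): 2, 0, -3, 1, 0, 0; Σd² = 14
ρ = 1 − 6Σd² / [n(n²−1)] = 1 − 6×14 / (6×35) = 1 − 84/210 ≈ 0.600

0.600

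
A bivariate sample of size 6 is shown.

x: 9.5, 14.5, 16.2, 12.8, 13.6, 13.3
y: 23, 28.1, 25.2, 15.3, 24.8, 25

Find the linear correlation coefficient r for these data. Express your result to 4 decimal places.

0.3472

n = 6, Σx = 79.9, Σy = 141.4, Σx² = 1088.63, Σy² = 3427.78, Σxy = 1899.81
nΣxy − ΣxΣy = 11398.86 − 11297.86 = 101
nΣx² − (Σx)² = 6531.78 − 6384.01 = 147.77; nΣy² − (Σy)² = 20566.68 − 19993.96 = 572.72
r = 101 / √(147.77 × 572.72) = 101 / 290.9138 ≈ 0.3472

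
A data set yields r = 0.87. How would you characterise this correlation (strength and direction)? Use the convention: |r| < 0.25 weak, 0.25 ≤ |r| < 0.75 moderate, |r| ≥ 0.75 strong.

strong positive

r = 0.87 > 0 so the relationship is positive.
|r| = 0.87, which falls in the strong range.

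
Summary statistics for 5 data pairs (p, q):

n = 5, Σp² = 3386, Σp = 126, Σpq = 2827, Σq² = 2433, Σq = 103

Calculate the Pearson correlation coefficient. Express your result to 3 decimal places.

r = (nΣpq − ΣpΣq) / √[(nΣp² − (Σp)²)(nΣq² − (Σq)²)]
Numerator: 5×2827 − 126×103 = 1157
Denominator: √[(16930 − 15876)(12165 − 10609)] = √[1054 × 1556] = 1280.6342
r = 1157 / 1280.6342 ≈ 0.903

0.903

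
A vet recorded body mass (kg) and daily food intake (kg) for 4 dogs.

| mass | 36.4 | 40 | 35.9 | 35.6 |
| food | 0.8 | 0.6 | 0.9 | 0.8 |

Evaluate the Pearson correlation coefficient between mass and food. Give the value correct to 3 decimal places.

-0.924

n = 4, Σx = 147.9, Σy = 3.1, Σx² = 5481.13, Σy² = 2.45, Σxy = 113.91
nΣxy − ΣxΣy = 455.64 − 458.49 = -2.85
nΣx² − (Σx)² = 21924.52 − 21874.41 = 50.11; nΣy² − (Σy)² = 9.8 − 9.61 = 0.19
r = -2.85 / √(50.11 × 0.19) = -2.85 / 3.0856 ≈ -0.924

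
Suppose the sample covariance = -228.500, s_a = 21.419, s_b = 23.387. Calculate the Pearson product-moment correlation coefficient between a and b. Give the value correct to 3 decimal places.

r = Cov(a,b) / (s_a · s_b) = -228.500 / (21.419 × 23.387)
  = -228.500 / 500.9262 ≈ -0.456

-0.456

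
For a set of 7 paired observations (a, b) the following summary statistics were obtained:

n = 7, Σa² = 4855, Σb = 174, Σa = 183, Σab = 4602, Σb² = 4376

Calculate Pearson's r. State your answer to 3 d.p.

0.885

r = (nΣab − ΣaΣb) / √[(nΣa² − (Σa)²)(nΣb² − (Σb)²)]
Numerator: 7×4602 − 183×174 = 372
Denominator: √[(33985 − 33489)(30632 − 30276)] = √[496 × 356] = 420.2095
r = 372 / 420.2095 ≈ 0.885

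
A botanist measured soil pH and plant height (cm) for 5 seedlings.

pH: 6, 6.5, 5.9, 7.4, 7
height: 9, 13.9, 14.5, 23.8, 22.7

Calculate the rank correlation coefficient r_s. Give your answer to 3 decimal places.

Rank pH: 2, 3, 1, 5, 4
Rank height: 1, 2, 3, 5, 4
d = rank(pH) − rank(height): 1, 1, -2, 0, 0; Σd² = 6
ρ = 1 − 6Σd² / [n(n²−1)] = 1 − 6×6 / (5×24) = 1 − 36/120 ≈ 0.700

0.700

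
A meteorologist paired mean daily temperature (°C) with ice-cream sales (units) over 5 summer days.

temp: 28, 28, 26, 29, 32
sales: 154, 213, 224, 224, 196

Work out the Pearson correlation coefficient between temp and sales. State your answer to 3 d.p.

-0.182

n = 5, Σx = 143, Σy = 1011, Σx² = 4109, Σy² = 207853, Σxy = 28868
nΣxy − ΣxΣy = 144340 − 144573 = -233
nΣx² − (Σx)² = 20545 − 20449 = 96; nΣy² − (Σy)² = 1039265 − 1022121 = 17144
r = -233 / √(96 × 17144) = -233 / 1282.8967 ≈ -0.182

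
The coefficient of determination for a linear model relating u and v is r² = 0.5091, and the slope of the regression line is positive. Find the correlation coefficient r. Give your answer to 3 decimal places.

|r| = √0.5091 = 0.714
The association is positive, so r = 0.714.

0.714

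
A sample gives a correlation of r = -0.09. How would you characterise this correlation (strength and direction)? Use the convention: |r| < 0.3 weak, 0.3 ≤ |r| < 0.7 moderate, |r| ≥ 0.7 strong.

weak negative

r = -0.09 < 0 so the relationship is negative.
|r| = 0.09, which falls in the weak range.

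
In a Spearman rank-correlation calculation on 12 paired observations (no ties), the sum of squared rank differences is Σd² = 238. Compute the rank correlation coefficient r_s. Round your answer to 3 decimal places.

ρ = 1 − 6Σd² / [n(n²−1)] = 1 − 6×238 / (12×143)
  = 1 − 1428/1716 = 1 − 0.8322 ≈ 0.168

0.168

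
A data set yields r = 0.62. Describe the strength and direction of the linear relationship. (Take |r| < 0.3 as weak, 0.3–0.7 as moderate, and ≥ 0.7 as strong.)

moderate positive

r = 0.62 > 0 so the relationship is positive.
|r| = 0.62, which falls in the moderate range.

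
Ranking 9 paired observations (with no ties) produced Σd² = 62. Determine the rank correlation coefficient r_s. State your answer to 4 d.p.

ρ = 1 − 6Σd² / [n(n²−1)] = 1 − 6×62 / (9×80)
  = 1 − 372/720 = 1 − 0.51667 ≈ 0.4833

0.4833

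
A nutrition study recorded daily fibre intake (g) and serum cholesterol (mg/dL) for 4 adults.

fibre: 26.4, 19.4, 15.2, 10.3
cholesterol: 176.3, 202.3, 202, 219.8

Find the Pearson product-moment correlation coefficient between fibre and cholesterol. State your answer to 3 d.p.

-0.965

n = 4, Σx = 71.3, Σy = 800.4, Σx² = 1410.45, Σy² = 161123.02, Σxy = 13913.28
nΣxy − ΣxΣy = 55653.12 − 57068.52 = -1415.4
nΣx² − (Σx)² = 5641.8 − 5083.69 = 558.11; nΣy² − (Σy)² = 644492.08 − 640640.16 = 3851.92
r = -1415.4 / √(558.11 × 3851.92) = -1415.4 / 1466.2179 ≈ -0.965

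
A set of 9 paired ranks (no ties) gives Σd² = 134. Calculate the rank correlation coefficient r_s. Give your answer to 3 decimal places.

ρ = 1 − 6Σd² / [n(n²−1)] = 1 − 6×134 / (9×80)
  = 1 − 804/720 = 1 − 1.1167 ≈ -0.117

-0.117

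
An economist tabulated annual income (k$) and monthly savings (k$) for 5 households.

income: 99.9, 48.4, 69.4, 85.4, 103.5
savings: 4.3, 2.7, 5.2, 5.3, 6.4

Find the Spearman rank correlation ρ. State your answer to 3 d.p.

0.700

Rank income: 4, 1, 2, 3, 5
Rank savings: 2, 1, 3, 4, 5
d = rank(income) − rank(savings): 2, 0, -1, -1, 0; Σd² = 6
ρ = 1 − 6Σd² / [n(n²−1)] = 1 − 6×6 / (5×24) = 1 − 36/120 ≈ 0.700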